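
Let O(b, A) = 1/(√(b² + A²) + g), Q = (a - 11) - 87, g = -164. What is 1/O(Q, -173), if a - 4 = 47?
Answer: -164 + √32138 ≈ 15.271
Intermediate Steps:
a = 51 (a = 4 + 47 = 51)
Q = -47 (Q = (51 - 11) - 87 = 40 - 87 = -47)
O(b, A) = 1/(-164 + √(A² + b²)) (O(b, A) = 1/(√(b² + A²) - 164) = 1/(√(A² + b²) - 164) = 1/(-164 + √(A² + b²)))
1/O(Q, -173) = 1/(1/(-164 + √((-173)² + (-47)²))) = 1/(1/(-164 + √(29929 + 2209))) = 1/(1/(-164 + √32138)) = -164 + √32138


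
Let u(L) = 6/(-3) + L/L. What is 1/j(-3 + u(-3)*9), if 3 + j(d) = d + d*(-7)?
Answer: 1/69 ≈ 0.014493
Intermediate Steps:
u(L) = -1 (u(L) = 6*(-⅓) + 1 = -2 + 1 = -1)
j(d) = -3 - 6*d (j(d) = -3 + (d + d*(-7)) = -3 + (d - 7*d) = -3 - 6*d)
1/j(-3 + u(-3)*9) = 1/(-3 - 6*(-3 - 1*9)) = 1/(-3 - 6*(-3 - 9)) = 1/(-3 - 6*(-12)) = 1/(-3 + 72) = 1/69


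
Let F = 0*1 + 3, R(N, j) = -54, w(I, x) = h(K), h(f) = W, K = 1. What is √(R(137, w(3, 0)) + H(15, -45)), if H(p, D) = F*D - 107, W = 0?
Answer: 2*I*√74 ≈ 17.205*I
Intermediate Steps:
h(f) = 0
w(I, x) = 0
F = 3 (F = 0 + 3 = 3)
H(p, D) = -107 + 3*D (H(p, D) = 3*D - 107 = -107 + 3*D)
√(R(137, w(3, 0)) + H(15, -45)) = √(-54 + (-107 + 3*(-45))) = √(-54 + (-107 - 135)) = √(-54 - 242) = √(-296) = 2*I*√74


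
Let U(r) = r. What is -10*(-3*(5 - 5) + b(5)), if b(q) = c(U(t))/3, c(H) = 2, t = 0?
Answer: -20/3 ≈ -6.6667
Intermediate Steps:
b(q) = ⅔ (b(q) = 2/3 = 2*(⅓) = ⅔)
-10*(-3*(5 - 5) + b(5)) = -10*(-3*(5 - 5) + ⅔) = -10*(-3*0 + ⅔) = -10*(0 + ⅔) = -10*⅔ = -20/3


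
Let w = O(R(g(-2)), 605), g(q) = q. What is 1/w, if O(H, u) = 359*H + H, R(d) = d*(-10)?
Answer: 1/7200 ≈ 0.00013889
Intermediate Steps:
R(d) = -10*d
O(H, u) = 360*H
w = 7200 (w = 360*(-10*(-2)) = 360*20 = 7200)
1/w = 1/7200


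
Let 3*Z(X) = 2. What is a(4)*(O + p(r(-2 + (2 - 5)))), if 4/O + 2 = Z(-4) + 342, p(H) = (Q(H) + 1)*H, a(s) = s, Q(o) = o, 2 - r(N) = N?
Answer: 114488/511 ≈ 224.05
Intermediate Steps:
Z(X) = ⅔ (Z(X) = (⅓)*2 = ⅔)
r(N) = 2 - N
p(H) = H*(1 + H) (p(H) = (H + 1)*H = (1 + H)*H = H*(1 + H))
O = 6/511 (O = 4/(-2 + (⅔ + 342)) = 4/(-2 + 1028/3) = 4/(1022/3) = 4*(3/1022) = 6/511 ≈ 0.011742)
a(4)*(O + p(r(-2 + (2 - 5)))) = 4*(6/511 + (2 - (-2 + (2 - 5)))*(1 + (2 - (-2 + (2 - 5))))) = 4*(6/511 + (2 - (-2 - 3))*(1 + (2 - (-2 - 3)))) = 4*(6/511 + (2 - 1*(-5))*(1 + (2 - 1*(-5)))) = 4*(6/511 + (2 + 5)*(1 + (2 + 5))) = 4*(6/511 + 7*(1 + 7)) = 4*(6/511 + 7*8) = 4*(6/511 + 56) = 4*(28622/511) = 114488/511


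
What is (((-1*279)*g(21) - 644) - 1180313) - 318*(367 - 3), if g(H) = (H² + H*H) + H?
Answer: -1548646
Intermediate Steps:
g(H) = H + 2*H² (g(H) = (H² + H²) + H = 2*H² + H = H + 2*H²)
(((-1*279)*g(21) - 644) - 1180313) - 318*(367 - 3) = (((-1*279)*(21*(1 + 2*21)) - 644) - 1180313) - 318*(367 - 3) = ((-5859*(1 + 42) - 644) - 1180313) - 318*364 = ((-5859*43 - 644) - 1180313) - 115752 = ((-279*903 - 644) - 1180313) - 115752 = ((-251937 - 644) - 1180313) - 115752 = (-252581 - 1180313) - 115752 = -1432894 - 115752 = -1548646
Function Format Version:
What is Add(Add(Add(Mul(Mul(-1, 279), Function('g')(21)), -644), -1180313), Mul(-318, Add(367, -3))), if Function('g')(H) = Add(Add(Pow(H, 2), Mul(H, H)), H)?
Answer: -1548646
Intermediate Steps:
Function('g')(H) = Add(H, Mul(2, Pow(H, 2))) (Function('g')(H) = Add(Add(Pow(H, 2), Pow(H, 2)), H) = Add(Mul(2, Pow(H, 2)), H) = Add(H, Mul(2, Pow(H, 2))))
Add(Add(Add(Mul(Mul(-1, 279), Function('g')(21)), -644), -1180313), Mul(-318, Add(367, -3))) = Add(Add(Add(Mul(Mul(-1, 279), Mul(21, Add(1, Mul(2, 21)))), -644), -1180313), Mul(-318, Add(367, -3))) = Add(Add(Add(Mul(-279, Mul(21, Add(1, 42))), -644), -1180313), Mul(-318, 364)) = Add(Add(Add(Mul(-279, Mul(21, 43)), -644), -1180313), -115752) = Add(Add(Add(Mul(-279, 903), -644), -1180313), -115752) = Add(Add(Add(-251937, -644), -1180313), -115752) = Add(Add(-252581, -1180313), -115752) = Add(-1432894, -115752) = -1548646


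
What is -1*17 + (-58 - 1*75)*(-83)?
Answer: 11022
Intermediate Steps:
-1*17 + (-58 - 1*75)*(-83) = -17 + (-58 - 75)*(-83) = -17 - 133*(-83) = -17 + 11039 = 11022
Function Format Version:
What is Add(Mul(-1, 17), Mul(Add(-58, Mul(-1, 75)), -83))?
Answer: 11022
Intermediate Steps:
Add(Mul(-1, 17), Mul(Add(-58, Mul(-1, 75)), -83)) = Add(-17, Mul(Add(-58, -75), -83)) = Add(-17, Mul(-133, -83)) = Add(-17, 11039) = 11022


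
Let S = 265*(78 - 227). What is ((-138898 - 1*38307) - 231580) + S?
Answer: -448270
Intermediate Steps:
S = -39485 (S = 265*(-149) = -39485)
((-138898 - 1*38307) - 231580) + S = ((-138898 - 1*38307) - 231580) - 39485 = ((-138898 - 38307) - 231580) - 39485 = (-177205 - 231580) - 39485 = -408785 - 39485 = -448270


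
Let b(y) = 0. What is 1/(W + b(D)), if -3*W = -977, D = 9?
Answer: 3/977 ≈ 0.0030706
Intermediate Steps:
W = 977/3 (W = -1/3*(-977) = 977/3 ≈ 325.67)
1/(W + b(D)) = 1/(977/3 + 0) = 1/(977/3) = 3/977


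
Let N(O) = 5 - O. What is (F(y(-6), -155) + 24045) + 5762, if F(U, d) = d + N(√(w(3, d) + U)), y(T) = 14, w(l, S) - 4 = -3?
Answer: 29657 - √15 ≈ 29653.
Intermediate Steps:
w(l, S) = 1 (w(l, S) = 4 - 3 = 1)
F(U, d) = 5 + d - √(1 + U) (F(U, d) = d + (5 - √(1 + U)) = 5 + d - √(1 + U))
(F(y(-6), -155) + 24045) + 5762 = ((5 - 155 - √(1 + 14)) + 24045) + 5762 = ((5 - 155 - √15) + 24045) + 5762 = ((-150 - √15) + 24045) + 5762 = (23895 - √15) + 5762 = 29657 - √15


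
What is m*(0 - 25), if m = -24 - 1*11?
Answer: 875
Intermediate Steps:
m = -35 (m = -24 - 11 = -35)
m*(0 - 25) = -35*(0 - 25) = -35*(-25) = 875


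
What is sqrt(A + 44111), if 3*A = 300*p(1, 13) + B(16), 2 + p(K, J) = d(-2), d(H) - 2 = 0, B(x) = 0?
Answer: sqrt(44111) ≈ 210.03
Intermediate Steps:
d(H) = 2 (d(H) = 2 + 0 = 2)
p(K, J) = 0 (p(K, J) = -2 + 2 = 0)
A = 0 (A = (300*0 + 0)/3 = (0 + 0)/3 = (1/3)*0 = 0)
sqrt(A + 44111) = sqrt(0 + 44111) = sqrt(44111)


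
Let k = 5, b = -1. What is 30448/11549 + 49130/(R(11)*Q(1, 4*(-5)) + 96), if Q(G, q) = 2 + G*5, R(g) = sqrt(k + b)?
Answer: 57075165/127039 ≈ 449.27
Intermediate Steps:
R(g) = 2 (R(g) = sqrt(5 - 1) = sqrt(4) = 2)
Q(G, q) = 2 + 5*G
30448/11549 + 49130/(R(11)*Q(1, 4*(-5)) + 96) = 30448/11549 + 49130/(2*(2 + 5*1) + 96) = 30448*(1/11549) + 49130/(2*(2 + 5) + 96) = 30448/11549 + 49130/(2*7 + 96) = 30448/11549 + 49130/(14 + 96) = 30448/11549 + 49130/110 = 30448/11549 + 49130*(1/110) = 30448/11549 + 4913/11 = 57075165/127039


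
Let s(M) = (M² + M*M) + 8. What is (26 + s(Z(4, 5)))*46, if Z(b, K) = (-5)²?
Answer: 59064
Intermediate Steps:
Z(b, K) = 25
s(M) = 8 + 2*M² (s(M) = (M² + M²) + 8 = 2*M² + 8 = 8 + 2*M²)
(26 + s(Z(4, 5)))*46 = (26 + (8 + 2*25²))*46 = (26 + (8 + 2*625))*46 = (26 + (8 + 1250))*46 = (26 + 1258)*46 = 1284*46 = 59064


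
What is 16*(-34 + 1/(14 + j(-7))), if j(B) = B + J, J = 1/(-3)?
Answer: -2708/5 ≈ -541.60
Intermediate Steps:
J = -1/3 (J = 1*(-1/3) = -1/3 ≈ -0.33333)
j(B) = -1/3 + B (j(B) = B - 1/3 = -1/3 + B)
16*(-34 + 1/(14 + j(-7))) = 16*(-34 + 1/(14 + (-1/3 - 7))) = 16*(-34 + 1/(14 - 22/3)) = 16*(-34 + 1/(20/3)) = 16*(-34 + 3/20) = 16*(-677/20) = -2708/5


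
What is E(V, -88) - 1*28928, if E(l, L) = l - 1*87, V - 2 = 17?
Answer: -28996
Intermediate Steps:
V = 19 (V = 2 + 17 = 19)
E(l, L) = -87 + l (E(l, L) = l - 87 = -87 + l)
E(V, -88) - 1*28928 = (-87 + 19) - 1*28928 = -68 - 28928 = -28996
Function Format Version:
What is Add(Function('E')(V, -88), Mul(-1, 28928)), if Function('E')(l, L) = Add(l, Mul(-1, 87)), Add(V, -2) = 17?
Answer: -28996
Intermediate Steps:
V = 19 (V = Add(2, 17) = 19)
Function('E')(l, L) = Add(-87, l) (Function('E')(l, L) = Add(l, -87) = Add(-87, l))
Add(Function('E')(V, -88), Mul(-1, 28928)) = Add(Add(-87, 19), Mul(-1, 28928)) = Add(-68, -28928) = -28996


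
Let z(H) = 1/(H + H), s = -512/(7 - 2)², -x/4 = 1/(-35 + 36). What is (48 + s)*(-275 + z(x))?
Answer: -189286/25 ≈ -7571.4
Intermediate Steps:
x = -4 (x = -4/(-35 + 36) = -4/1 = -4*1 = -4)
s = -512/25 (s = -512/(5²) = -512/25 ≈ -20.480)
z(H) = 1/(2*H)
(48 + s)*(-275 + z(x)) = (48 - 512/25)*(-275 + (½)/(-4)) = 688*(-275 + (½)*(-¼))/25 = 688*(-275 - ⅛)/25 = (688/25)*(-2201/8) = -189286/25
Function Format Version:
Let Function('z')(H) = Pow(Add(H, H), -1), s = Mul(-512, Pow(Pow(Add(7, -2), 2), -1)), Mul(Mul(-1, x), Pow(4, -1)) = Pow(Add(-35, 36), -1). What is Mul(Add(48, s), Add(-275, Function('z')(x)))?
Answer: Rational(-189286, 25) ≈ -7571.4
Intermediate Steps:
x = -4 (x = Mul(-4, Pow(Add(-35, 36), -1)) = Mul(-4, Pow(1, -1)) = Mul(-4, 1) = -4)
s = Rational(-512, 25) (s = Mul(-512, Pow(Pow(5, 2), -1)) = Mul(-512, Pow(25, -1)) = Mul(-512, Rational(1, 25)) = Rational(-512, 25) ≈ -20.480)
Function('z')(H) = Mul(Rational(1, 2), Pow(H, -1)) (Function('z')(H) = Pow(Mul(2, H), -1) = Mul(Rational(1, 2), Pow(H, -1)))
Mul(Add(48, s), Add(-275, Function('z')(x))) = Mul(Add(48, Rational(-512, 25)), Add(-275, Mul(Rational(1, 2), Pow(-4, -1)))) = Mul(Rational(688, 25), Add(-275, Mul(Rational(1, 2), Rational(-1, 4)))) = Mul(Rational(688, 25), Add(-275, Rational(-1, 8))) = Mul(Rational(688, 25), Rational(-2201, 8)) = Rational(-189286, 25)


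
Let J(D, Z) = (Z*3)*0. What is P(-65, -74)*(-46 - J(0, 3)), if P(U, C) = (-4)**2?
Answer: -736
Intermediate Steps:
P(U, C) = 16
J(D, Z) = 0 (J(D, Z) = (3*Z)*0 = 0)
P(-65, -74)*(-46 - J(0, 3)) = 16*(-46 - 1*0) = 16*(-46 + 0) = 16*(-46) = -736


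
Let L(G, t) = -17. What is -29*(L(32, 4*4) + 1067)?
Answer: -30450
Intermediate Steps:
-29*(L(32, 4*4) + 1067) = -29*(-17 + 1067) = -29*1050 = -30450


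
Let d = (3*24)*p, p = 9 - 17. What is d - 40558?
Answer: -41134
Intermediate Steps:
p = -8
d = -576 (d = (3*24)*(-8) = 72*(-8) = -576)
d - 40558 = -576 - 40558 = -41134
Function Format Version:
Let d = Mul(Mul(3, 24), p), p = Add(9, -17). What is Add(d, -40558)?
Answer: -41134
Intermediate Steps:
p = -8
d = -576 (d = Mul(Mul(3, 24), -8) = Mul(72, -8) = -576)
Add(d, -40558) = Add(-576, -40558) = -41134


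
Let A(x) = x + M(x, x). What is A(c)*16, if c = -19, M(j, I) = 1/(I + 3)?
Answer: -305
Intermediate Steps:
M(j, I) = 1/(3 + I)
A(x) = x + 1/(3 + x)
A(c)*16 = ((1 - 19*(3 - 19))/(3 - 19))*16 = ((1 - 19*(-16))/(-16))*16 = -(1 + 304)/16*16 = -1/16*305*16 = -305/16*16 = -305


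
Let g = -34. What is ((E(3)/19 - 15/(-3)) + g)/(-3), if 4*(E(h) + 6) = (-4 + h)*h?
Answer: 2231/228 ≈ 9.7851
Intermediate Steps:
E(h) = -6 + h*(-4 + h)/4 (E(h) = -6 + ((-4 + h)*h)/4 = -6 + (h*(-4 + h))/4 = -6 + h*(-4 + h)/4)
((E(3)/19 - 15/(-3)) + g)/(-3) = (((-6 - 1*3 + (1/4)*3**2)/19 - 15/(-3)) - 34)/(-3) = (((-6 - 3 + (1/4)*9)*(1/19) - 15*(-1/3)) - 34)*(-1/3) = (((-6 - 3 + 9/4)*(1/19) + 5) - 34)*(-1/3) = ((-27/4*1/19 + 5) - 34)*(-1/3) = ((-27/76 + 5) - 34)*(-1/3) = (353/76 - 34)*(-1/3) = -2231/76*(-1/3) = 2231/228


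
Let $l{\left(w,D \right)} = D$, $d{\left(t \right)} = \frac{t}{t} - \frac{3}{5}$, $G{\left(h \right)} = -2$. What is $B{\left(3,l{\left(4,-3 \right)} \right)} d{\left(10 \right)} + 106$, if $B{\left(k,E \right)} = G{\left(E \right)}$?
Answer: $\frac{526}{5} \approx 105.2$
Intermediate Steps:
$d{\left(t \right)} = \frac{2}{5}$ ($d{\left(t \right)} = 1 - \frac{3}{5} = \frac{2}{5}$)
$B{\left(k,E \right)} = -2$
$B{\left(3,l{\left(4,-3 \right)} \right)} d{\left(10 \right)} + 106 = \left(-2\right) \frac{2}{5} + 106 = - \frac{4}{5} + 106 = \frac{526}{5}$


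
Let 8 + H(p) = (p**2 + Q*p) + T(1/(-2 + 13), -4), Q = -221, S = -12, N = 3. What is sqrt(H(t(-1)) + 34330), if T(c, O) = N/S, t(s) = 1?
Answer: sqrt(136407)/2 ≈ 184.67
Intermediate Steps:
T(c, O) = -1/4 (T(c, O) = 3/(-12) = 3*(-1/12) = -1/4)
H(p) = -33/4 + p**2 - 221*p (H(p) = -8 + ((p**2 - 221*p) - 1/4) = -8 + (-1/4 + p**2 - 221*p) = -33/4 + p**2 - 221*p)
sqrt(H(t(-1)) + 34330) = sqrt((-33/4 + 1**2 - 221*1) + 34330) = sqrt((-33/4 + 1 - 221) + 34330) = sqrt(-913/4 + 34330) = sqrt(136407/4) = sqrt(136407)/2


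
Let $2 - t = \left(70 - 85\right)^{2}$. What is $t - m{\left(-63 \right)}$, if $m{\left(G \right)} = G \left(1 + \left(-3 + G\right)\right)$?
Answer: $-4318$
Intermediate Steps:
$m{\left(G \right)} = G \left(-2 + G\right)$
$t = -223$ ($t = 2 - \left(70 - 85\right)^{2} = 2 - \left(-15\right)^{2} = 2 - 225 = -223$)
$t - m{\left(-63 \right)} = -223 - - 63 \left(-2 - 63\right) = -223 - \left(-63\right) \left(-65\right) = -223 - 4095 = -4318$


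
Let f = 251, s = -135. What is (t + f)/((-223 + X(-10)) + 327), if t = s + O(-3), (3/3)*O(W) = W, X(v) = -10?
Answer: 113/94 ≈ 1.2021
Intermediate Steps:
O(W) = W
t = -138 (t = -135 - 3 = -138)
(t + f)/((-223 + X(-10)) + 327) = (-138 + 251)/((-223 - 10) + 327) = 113/(-233 + 327) = 113/94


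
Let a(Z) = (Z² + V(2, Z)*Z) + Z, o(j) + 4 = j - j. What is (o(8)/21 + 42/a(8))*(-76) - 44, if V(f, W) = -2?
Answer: -1817/21 ≈ -86.524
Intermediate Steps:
o(j) = -4 (o(j) = -4 + (j - j) = -4 + 0 = -4)
a(Z) = Z² - Z (a(Z) = (Z² - 2*Z) + Z = Z² - Z)
(o(8)/21 + 42/a(8))*(-76) - 44 = (-4/21 + 42/((8*(-1 + 8))))*(-76) - 44 = (-4*1/21 + 42/((8*7)))*(-76) - 44 = (-4/21 + 42/56)*(-76) - 44 = (-4/21 + 42*(1/56))*(-76) - 44 = (-4/21 + ¾)*(-76) - 44 = (47/84)*(-76) - 44 = -893/21 - 44 = -1817/21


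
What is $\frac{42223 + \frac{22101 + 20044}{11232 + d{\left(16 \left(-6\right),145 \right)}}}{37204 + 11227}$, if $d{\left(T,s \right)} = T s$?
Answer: $\frac{113453279}{130182528} \approx 0.87149$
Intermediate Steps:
$\frac{42223 + \frac{22101 + 20044}{11232 + d{\left(16 \left(-6\right),145 \right)}}}{37204 + 11227} = \frac{42223 + \frac{22101 + 20044}{11232 + 16 \left(-6\right) 145}}{37204 + 11227} = \frac{42223 + \frac{42145}{11232 - 13920}}{48431} = \left(42223 + \frac{42145}{11232 - 13920}\right) \frac{1}{48431} = \left(42223 + \frac{42145}{-2688}\right) \frac{1}{48431} = \left(42223 + 42145 \left(- \frac{1}{2688}\right)\right) \frac{1}{48431} = \left(42223 - \frac{42145}{2688}\right) \frac{1}{48431} = \frac{113453279}{2688} \cdot \frac{1}{48431} = \frac{113453279}{130182528}$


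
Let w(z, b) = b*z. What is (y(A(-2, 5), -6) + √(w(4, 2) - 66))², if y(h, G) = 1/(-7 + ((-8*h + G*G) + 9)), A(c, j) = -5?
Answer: -352871/6084 + I*√58/39 ≈ -58.0 + 0.19528*I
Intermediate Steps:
y(h, G) = 1/(2 + G² - 8*h) (y(h, G) = 1/(-7 + ((-8*h + G²) + 9)) = 1/(-7 + ((G² - 8*h) + 9)) = 1/(-7 + (9 + G² - 8*h)) = 1/(2 + G² - 8*h))
(y(A(-2, 5), -6) + √(w(4, 2) - 66))² = (1/(2 + (-6)² - 8*(-5)) + √(2*4 - 66))² = (1/(2 + 36 + 40) + √(8 - 66))² = (1/78 + √(-58))² = (1/78 + I*√58)²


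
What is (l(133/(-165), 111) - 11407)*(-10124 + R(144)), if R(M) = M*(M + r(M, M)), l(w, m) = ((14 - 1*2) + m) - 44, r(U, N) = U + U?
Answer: -590007552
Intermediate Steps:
r(U, N) = 2*U
l(w, m) = -32 + m (l(w, m) = ((14 - 2) + m) - 44 = (12 + m) - 44 = -32 + m)
R(M) = 3*M**2 (R(M) = M*(M + 2*M) = M*(3*M) = 3*M**2)
(l(133/(-165), 111) - 11407)*(-10124 + R(144)) = ((-32 + 111) - 11407)*(-10124 + 3*144**2) = (79 - 11407)*(-10124 + 3*20736) = -11328*(-10124 + 62208) = -11328*52084 = -590007552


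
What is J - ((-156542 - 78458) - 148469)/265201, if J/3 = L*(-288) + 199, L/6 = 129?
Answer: -177190747470/265201 ≈ -6.6814e+5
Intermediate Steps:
L = 774 (L = 6*129 = 774)
J = -668139 (J = 3*(774*(-288) + 199) = 3*(-222912 + 199) = 3*(-222713) = -668139)
J - ((-156542 - 78458) - 148469)/265201 = -668139 - ((-156542 - 78458) - 148469)/265201 = -668139 - (-235000 - 148469)/265201 = -668139 - (-383469)/265201 = -668139 - 1*(-383469/265201) = -668139 + 383469/265201 = -177190747470/265201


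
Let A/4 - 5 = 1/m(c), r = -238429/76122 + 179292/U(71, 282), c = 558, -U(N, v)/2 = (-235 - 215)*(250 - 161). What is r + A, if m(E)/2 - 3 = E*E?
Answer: 335865199557001/17578893424050 ≈ 19.106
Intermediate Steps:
U(N, v) = 80100 (U(N, v) = -2*(-235 - 215)*(250 - 161) = -(-900)*89 = -2*(-40050) = 80100)
m(E) = 6 + 2*E**2 (m(E) = 6 + 2*(E*E) = 6 + 2*E**2)
r = -151391591/169371450 (r = -238429/76122 + 179292/80100 = -238429*1/76122 + 179292*(1/80100) = -238429/76122 + 14941/6675 = -151391591/169371450 ≈ -0.89384)
A = 6227342/311367 (A = 20 + 4/(6 + 2*558**2) = 20 + 4/(6 + 2*311364) = 20 + 4/(6 + 622728) = 20 + 4/622734 = 20 + 4*(1/622734) = 20 + 2/311367 = 6227342/311367 ≈ 20.000)
r + A = -151391591/169371450 + 6227342/311367 = 335865199557001/17578893424050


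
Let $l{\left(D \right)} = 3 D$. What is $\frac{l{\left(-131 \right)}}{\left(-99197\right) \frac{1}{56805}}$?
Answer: $\frac{3189195}{14171} \approx 225.05$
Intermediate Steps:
$\frac{l{\left(-131 \right)}}{\left(-99197\right) \frac{1}{56805}} = \frac{3 \left(-131\right)}{\left(-99197\right) \frac{1}{56805}} = - \frac{393}{\left(-99197\right) \frac{1}{56805}} = - \frac{393}{- \frac{14171}{8115}} = \left(-393\right) \left(- \frac{8115}{14171}\right) = \frac{3189195}{14171}$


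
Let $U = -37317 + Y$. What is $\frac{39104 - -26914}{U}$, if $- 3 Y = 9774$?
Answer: $- \frac{22006}{13525} \approx -1.6271$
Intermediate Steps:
$Y = -3258$ ($Y = \left(- \frac{1}{3}\right) 9774 = -3258$)
$U = -40575$ ($U = -37317 - 3258 = -40575$)
$\frac{39104 - -26914}{U} = \frac{39104 - -26914}{-40575} = \left(39104 + 26914\right) \left(- \frac{1}{40575}\right) = 66018 \left(- \frac{1}{40575}\right) = - \frac{22006}{13525}$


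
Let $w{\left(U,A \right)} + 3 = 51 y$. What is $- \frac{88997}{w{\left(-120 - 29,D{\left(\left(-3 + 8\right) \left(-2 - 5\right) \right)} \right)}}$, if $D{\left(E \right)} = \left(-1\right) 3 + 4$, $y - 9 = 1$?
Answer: $- \frac{88997}{507} \approx -175.54$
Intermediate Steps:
$y = 10$ ($y = 9 + 1 = 10$)
$D{\left(E \right)} = 1$ ($D{\left(E \right)} = -3 + 4 = 1$)
$w{\left(U,A \right)} = 507$ ($w{\left(U,A \right)} = -3 + 51 \cdot 10 = -3 + 510 = 507$)
$- \frac{88997}{w{\left(-120 - 29,D{\left(\left(-3 + 8\right) \left(-2 - 5\right) \right)} \right)}} = - \frac{88997}{507}$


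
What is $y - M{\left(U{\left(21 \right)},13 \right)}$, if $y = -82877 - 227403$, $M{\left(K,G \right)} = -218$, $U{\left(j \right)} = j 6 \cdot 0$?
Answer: $-310062$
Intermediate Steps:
$U{\left(j \right)} = 0$ ($U{\left(j \right)} = 6 j 0 = 0$)
$y = -310280$
$y - M{\left(U{\left(21 \right)},13 \right)} = -310280 - -218 = -310280 + 218 = -310062$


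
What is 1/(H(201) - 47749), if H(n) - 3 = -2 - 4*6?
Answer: -1/47772 ≈ -2.0933e-5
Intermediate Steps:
H(n) = -23 (H(n) = 3 + (-2 - 4*6) = 3 + (-2 - 24) = 3 - 26 = -23)
1/(H(201) - 47749) = 1/(-23 - 47749) = 1/(-47772) = -1/47772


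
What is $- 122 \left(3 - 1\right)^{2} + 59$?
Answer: $-429$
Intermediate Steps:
$- 122 \left(3 - 1\right)^{2} + 59 = - 122 \cdot 2^{2} + 59 = \left(-122\right) 4 + 59 = -488 + 59 = -429$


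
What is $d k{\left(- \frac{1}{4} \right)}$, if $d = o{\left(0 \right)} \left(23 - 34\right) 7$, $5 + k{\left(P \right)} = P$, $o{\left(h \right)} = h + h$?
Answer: $0$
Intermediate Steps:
$o{\left(h \right)} = 2 h$
$k{\left(P \right)} = -5 + P$
$d = 0$ ($d = 2 \cdot 0 \left(23 - 34\right) 7 = 0 \left(23 - 34\right) 7 = 0 \left(-11\right) 7 = 0 \cdot 7 = 0$)
$d k{\left(- \frac{1}{4} \right)} = 0 \left(-5 - \frac{1}{4}\right) = 0 \left(- \frac{21}{4}\right) = 0$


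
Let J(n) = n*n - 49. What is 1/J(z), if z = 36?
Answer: 1/1247 ≈ 0.00080192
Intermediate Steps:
J(n) = -49 + n² (J(n) = n² - 49 = -49 + n²)
1/J(z) = 1/(-49 + 36²) = 1/(-49 + 1296) = 1/1247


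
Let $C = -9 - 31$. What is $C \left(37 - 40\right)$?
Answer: $120$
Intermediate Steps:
$C = -40$
$C \left(37 - 40\right) = - 40 \left(37 - 40\right) = \left(-40\right) \left(-3\right) = 120$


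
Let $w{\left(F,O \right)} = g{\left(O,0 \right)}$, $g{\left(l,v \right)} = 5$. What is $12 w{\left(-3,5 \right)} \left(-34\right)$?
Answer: $-2040$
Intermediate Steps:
$w{\left(F,O \right)} = 5$
$12 w{\left(-3,5 \right)} \left(-34\right) = 12 \cdot 5 \left(-34\right) = 60 \left(-34\right) = -2040$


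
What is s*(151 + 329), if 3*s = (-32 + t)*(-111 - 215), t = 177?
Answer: -7563200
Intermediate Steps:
s = -47270/3 (s = ((-32 + 177)*(-111 - 215))/3 = (145*(-326))/3 = (1/3)*(-47270) = -47270/3 ≈ -15757.)
s*(151 + 329) = -47270*(151 + 329)/3 = -47270/3*480 = -7563200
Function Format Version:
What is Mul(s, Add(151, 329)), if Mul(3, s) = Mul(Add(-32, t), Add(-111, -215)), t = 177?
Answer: -7563200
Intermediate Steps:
s = Rational(-47270, 3) (s = Mul(Rational(1, 3), Mul(Add(-32, 177), Add(-111, -215))) = Mul(Rational(1, 3), Mul(145, -326)) = Mul(Rational(1, 3), -47270) = Rational(-47270, 3) ≈ -15757.)
Mul(s, Add(151, 329)) = Mul(Rational(-47270, 3), Add(151, 329)) = Mul(Rational(-47270, 3), 480) = -7563200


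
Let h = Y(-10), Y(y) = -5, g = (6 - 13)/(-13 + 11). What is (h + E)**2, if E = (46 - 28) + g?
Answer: 1089/4 ≈ 272.25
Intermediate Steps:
g = 7/2 (g = -7/(-2) = -7*(-1/2) = 7/2 ≈ 3.5000)
E = 43/2 (E = (46 - 28) + 7/2 = 18 + 7/2 = 43/2 ≈ 21.500)
h = -5
(h + E)**2 = (-5 + 43/2)**2 = (33/2)**2 = 1089/4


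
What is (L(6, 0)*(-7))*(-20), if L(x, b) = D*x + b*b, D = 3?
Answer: 2520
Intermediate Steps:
L(x, b) = b² + 3*x (L(x, b) = 3*x + b*b = 3*x + b² = b² + 3*x)
(L(6, 0)*(-7))*(-20) = ((0² + 3*6)*(-7))*(-20) = ((0 + 18)*(-7))*(-20) = (18*(-7))*(-20) = -126*(-20) = 2520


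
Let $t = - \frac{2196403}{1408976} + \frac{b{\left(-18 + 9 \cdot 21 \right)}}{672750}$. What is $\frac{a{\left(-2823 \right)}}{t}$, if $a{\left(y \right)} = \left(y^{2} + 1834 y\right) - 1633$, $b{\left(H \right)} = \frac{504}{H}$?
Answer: $- \frac{25126615000725732000}{14037446672047} \approx -1.79 \cdot 10^{6}$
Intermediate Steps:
$a{\left(y \right)} = -1633 + y^{2} + 1834 y$
$t = - \frac{14037446672047}{9004941738000}$ ($t = - \frac{2196403}{1408976} + \frac{504 \frac{1}{-18 + 9 \cdot 21}}{672750} = \left(-2196403\right) \frac{1}{1408976} + \frac{504}{-18 + 189} \cdot \frac{1}{672750} = - \frac{2196403}{1408976} + \frac{504}{171} \cdot \frac{1}{672750} = - \frac{2196403}{1408976} + 504 \cdot \frac{1}{171} \cdot \frac{1}{672750} = - \frac{2196403}{1408976} + \frac{56}{19} \cdot \frac{1}{672750} = - \frac{2196403}{1408976} + \frac{28}{6391125} = - \frac{14037446672047}{9004941738000} \approx -1.5589$)
$\frac{a{\left(-2823 \right)}}{t} = \frac{-1633 + \left(-2823\right)^{2} + 1834 \left(-2823\right)}{- \frac{14037446672047}{9004941738000}} = \left(-1633 + 7969329 - 5177382\right) \left(- \frac{9004941738000}{14037446672047}\right) = 2790314 \left(- \frac{9004941738000}{14037446672047}\right) = - \frac{25126615000725732000}{14037446672047}$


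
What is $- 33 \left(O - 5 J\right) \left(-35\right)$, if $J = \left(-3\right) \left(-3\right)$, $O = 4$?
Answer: $-47355$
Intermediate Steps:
$J = 9$
$- 33 \left(O - 5 J\right) \left(-35\right) = - 33 \left(4 - 45\right) \left(-35\right) = \left(-33\right) \left(-41\right) \left(-35\right) = 1353 \left(-35\right) = -47355$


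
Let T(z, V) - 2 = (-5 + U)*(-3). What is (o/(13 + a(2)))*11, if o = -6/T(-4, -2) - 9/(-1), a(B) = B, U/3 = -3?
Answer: 13/2 ≈ 6.5000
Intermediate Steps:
U = -9 (U = 3*(-3) = -9)
T(z, V) = 44 (T(z, V) = 2 + (-5 - 9)*(-3) = 2 - 14*(-3) = 2 + 42 = 44)
o = 195/22 (o = -6/44 - 9/(-1) = -6*1/44 - 9*(-1) = -3/22 + 9 = 195/22 ≈ 8.8636)
(o/(13 + a(2)))*11 = ((195/22)/(13 + 2))*11 = ((195/22)/15)*11 = ((1/15)*(195/22))*11 = (13/22)*11 = 13/2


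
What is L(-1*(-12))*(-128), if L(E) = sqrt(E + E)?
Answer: -256*sqrt(6) ≈ -627.07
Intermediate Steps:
L(E) = sqrt(2)*sqrt(E) (L(E) = sqrt(2*E) = sqrt(2)*sqrt(E))
L(-1*(-12))*(-128) = (sqrt(2)*sqrt(-1*(-12)))*(-128) = (sqrt(2)*sqrt(12))*(-128) = (sqrt(2)*(2*sqrt(3)))*(-128) = (2*sqrt(6))*(-128) = -256*sqrt(6)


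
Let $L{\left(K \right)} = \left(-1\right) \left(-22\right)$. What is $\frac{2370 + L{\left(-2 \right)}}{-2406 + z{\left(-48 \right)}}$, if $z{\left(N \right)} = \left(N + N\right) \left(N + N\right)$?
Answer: $\frac{1196}{3405} \approx 0.35125$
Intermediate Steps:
$L{\left(K \right)} = 22$
$z{\left(N \right)} = 4 N^{2}$ ($z{\left(N \right)} = 2 N 2 N = 4 N^{2}$)
$\frac{2370 + L{\left(-2 \right)}}{-2406 + z{\left(-48 \right)}} = \frac{2370 + 22}{-2406 + 4 \left(-48\right)^{2}} = \frac{2392}{-2406 + 4 \cdot 2304} = \frac{2392}{-2406 + 9216} = \frac{2392}{6810} = 2392 \cdot \frac{1}{6810} = \frac{1196}{3405}$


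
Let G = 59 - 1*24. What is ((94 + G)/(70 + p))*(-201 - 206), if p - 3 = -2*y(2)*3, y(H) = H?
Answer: -52503/61 ≈ -860.71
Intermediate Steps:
G = 35 (G = 59 - 24 = 35)
p = -9 (p = 3 - 2*2*3 = 3 - 4*3 = 3 - 12 = -9)
((94 + G)/(70 + p))*(-201 - 206) = ((94 + 35)/(70 - 9))*(-201 - 206) = (129/61)*(-407) = -52503/61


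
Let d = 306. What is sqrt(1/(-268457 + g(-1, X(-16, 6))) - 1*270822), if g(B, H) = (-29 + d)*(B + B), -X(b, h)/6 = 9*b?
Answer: 7*I*sqrt(399970479584377)/269011 ≈ 520.41*I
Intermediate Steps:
X(b, h) = -54*b
g(B, H) = 554*B (g(B, H) = (-29 + 306)*(B + B) = 277*(2*B) = 554*B)
sqrt(1/(-268457 + g(-1, X(-16, 6))) - 1*270822) = sqrt(1/(-268457 + 554*(-1)) - 1*270822) = sqrt(1/(-268457 - 554) - 270822) = sqrt(1/(-269011) - 270822) = sqrt(-1/269011 - 270822) = sqrt(-72854097043/269011) = 7*I*sqrt(399970479584377)/269011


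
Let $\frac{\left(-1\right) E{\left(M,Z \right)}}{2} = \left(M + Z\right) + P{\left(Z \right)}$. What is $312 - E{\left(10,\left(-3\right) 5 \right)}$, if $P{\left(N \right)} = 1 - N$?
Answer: $334$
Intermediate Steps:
$E{\left(M,Z \right)} = -2 - 2 M$ ($E{\left(M,Z \right)} = - 2 \left(\left(M + Z\right) - \left(-1 + Z\right)\right) = - 2 \left(1 + M\right) = -2 - 2 M$)
$312 - E{\left(10,\left(-3\right) 5 \right)} = 312 - \left(-2 - 20\right) = 312 - -22 = 312 + 22 = 334$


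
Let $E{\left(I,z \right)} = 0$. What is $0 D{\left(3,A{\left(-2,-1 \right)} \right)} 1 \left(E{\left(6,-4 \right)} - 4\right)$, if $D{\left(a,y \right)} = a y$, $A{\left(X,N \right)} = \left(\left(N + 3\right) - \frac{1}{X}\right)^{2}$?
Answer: $0$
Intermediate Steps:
$A{\left(X,N \right)} = \left(3 + N - \frac{1}{X}\right)^{2}$ ($A{\left(X,N \right)} = \left(\left(3 + N\right) - \frac{1}{X}\right)^{2} = \left(3 + N - \frac{1}{X}\right)^{2}$)
$0 D{\left(3,A{\left(-2,-1 \right)} \right)} 1 \left(E{\left(6,-4 \right)} - 4\right) = 0 \cdot 3 \frac{\left(-1 + 3 \left(-2\right) - -2\right)^{2}}{4} \cdot 1 \left(0 - 4\right) = 0 \cdot 3 \frac{\left(-1 - 6 + 2\right)^{2}}{4} \cdot 1 \left(-4\right) = 0 \cdot 3 \frac{\left(-5\right)^{2}}{4} \left(-4\right) = 0 \cdot 3 \cdot \frac{1}{4} \cdot 25 \left(-4\right) = 0 \cdot 3 \cdot \frac{25}{4} \left(-4\right) = 0 \cdot \frac{75}{4} \left(-4\right) = 0 \left(-4\right) = 0$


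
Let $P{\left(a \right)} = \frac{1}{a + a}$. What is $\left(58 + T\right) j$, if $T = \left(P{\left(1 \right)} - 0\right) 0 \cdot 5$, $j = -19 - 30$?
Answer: $-2842$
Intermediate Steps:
$P{\left(a \right)} = \frac{1}{2 a}$
$j = -49$ ($j = -19 - 30 = -49$)
$T = 0$ ($T = \left(\frac{1}{2 \cdot 1} - 0\right) 0 \cdot 5 = \left(\frac{1}{2} \cdot 1 + 0\right) 0 \cdot 5 = \left(\frac{1}{2} + 0\right) 0 \cdot 5 = \frac{1}{2} \cdot 0 \cdot 5 = 0 \cdot 5 = 0$)
$\left(58 + T\right) j = \left(58 + 0\right) \left(-49\right) = 58 \left(-49\right) = -2842$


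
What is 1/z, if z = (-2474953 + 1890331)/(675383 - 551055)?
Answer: -62164/292311 ≈ -0.21266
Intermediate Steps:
z = -292311/62164 (z = -584622/124328 = -584622*1/124328 = -292311/62164 ≈ -4.7023)
1/z = 1/(-292311/62164) = -62164/292311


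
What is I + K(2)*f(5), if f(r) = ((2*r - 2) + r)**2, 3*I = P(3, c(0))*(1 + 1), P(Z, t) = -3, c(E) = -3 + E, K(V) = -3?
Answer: -509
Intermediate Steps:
I = -2 (I = (-3*(1 + 1))/3 = (-3*2)/3 = (1/3)*(-6) = -2)
f(r) = (-2 + 3*r)**2 (f(r) = ((-2 + 2*r) + r)**2 = (-2 + 3*r)**2)
I + K(2)*f(5) = -2 - 3*(-2 + 3*5)**2 = -2 - 3*(-2 + 15)**2 = -2 - 3*13**2 = -2 - 3*169 = -2 - 507 = -509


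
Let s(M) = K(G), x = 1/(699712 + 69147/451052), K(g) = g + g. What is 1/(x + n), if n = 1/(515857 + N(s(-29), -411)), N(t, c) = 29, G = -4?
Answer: 162817008995692506/548297978243 ≈ 2.9695e+5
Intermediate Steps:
K(g) = 2*g
x = 451052/315606566171 (x = 1/(699712 + 69147*(1/451052)) = 1/(699712 + 69147/451052) = 1/(315606566171/451052) = 451052/315606566171 ≈ 1.4292e-6)
s(M) = -8 (s(M) = 2*(-4) = -8)
n = 1/515886 (n = 1/(515857 + 29) = 1/515886 ≈ 1.9384e-6)
1/(x + n) = 1/(451052/315606566171 + 1/515886) = 1/(548297978243/162817008995692506) = 162817008995692506/548297978243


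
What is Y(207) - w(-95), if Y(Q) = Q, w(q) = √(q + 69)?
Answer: 207 - I*√26 ≈ 207.0 - 5.099*I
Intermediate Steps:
w(q) = √(69 + q)
Y(207) - w(-95) = 207 - √(69 - 95) = 207 - √(-26) = 207 - I*√26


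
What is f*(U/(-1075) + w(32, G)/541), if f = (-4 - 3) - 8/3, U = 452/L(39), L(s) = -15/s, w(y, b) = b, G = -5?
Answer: -91409189/8723625 ≈ -10.478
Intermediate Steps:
U = -5876/5 (U = 452/((-15/39)) = 452/((-15*1/39)) = 452/(-5/13) = 452*(-13/5) = -5876/5 ≈ -1175.2)
f = -29/3 (f = -7 - 8*1/3 = -7 - 8/3 = -29/3 ≈ -9.6667)
f*(U/(-1075) + w(32, G)/541) = -29*(-5876/5/(-1075) - 5/541)/3 = -29*(-5876/5*(-1/1075) - 5*1/541)/3 = -29*(5876/5375 - 5/541)/3 = -29/3*3152041/2907875 = -91409189/8723625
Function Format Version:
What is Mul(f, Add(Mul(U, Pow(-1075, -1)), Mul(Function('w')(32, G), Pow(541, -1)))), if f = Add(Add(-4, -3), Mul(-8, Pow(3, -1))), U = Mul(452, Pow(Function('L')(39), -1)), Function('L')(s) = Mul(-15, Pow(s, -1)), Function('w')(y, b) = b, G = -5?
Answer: Rational(-91409189, 8723625) ≈ -10.478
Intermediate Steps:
U = Rational(-5876, 5) (U = Mul(452, Pow(Mul(-15, Pow(39, -1)), -1)) = Mul(452, Pow(Mul(-15, Rational(1, 39)), -1)) = Mul(452, Pow(Rational(-5, 13), -1)) = Mul(452, Rational(-13, 5)) = Rational(-5876, 5) ≈ -1175.2)
f = Rational(-29, 3) (f = Add(-7, Mul(-8, Rational(1, 3))) = Add(-7, Rational(-8, 3)) = Rational(-29, 3) ≈ -9.6667)
Mul(f, Add(Mul(U, Pow(-1075, -1)), Mul(Function('w')(32, G), Pow(541, -1)))) = Mul(Rational(-29, 3), Add(Mul(Rational(-5876, 5), Pow(-1075, -1)), Mul(-5, Pow(541, -1)))) = Mul(Rational(-29, 3), Add(Mul(Rational(-5876, 5), Rational(-1, 1075)), Mul(-5, Rational(1, 541)))) = Mul(Rational(-29, 3), Add(Rational(5876, 5375), Rational(-5, 541))) = Mul(Rational(-29, 3), Rational(3152041, 2907875)) = Rational(-91409189, 8723625)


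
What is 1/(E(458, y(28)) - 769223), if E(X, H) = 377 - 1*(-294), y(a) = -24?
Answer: -1/768552 ≈ -1.3011e-6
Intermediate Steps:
E(X, H) = 671 (E(X, H) = 377 + 294 = 671)
1/(E(458, y(28)) - 769223) = 1/(671 - 769223) = 1/(-768552) = -1/768552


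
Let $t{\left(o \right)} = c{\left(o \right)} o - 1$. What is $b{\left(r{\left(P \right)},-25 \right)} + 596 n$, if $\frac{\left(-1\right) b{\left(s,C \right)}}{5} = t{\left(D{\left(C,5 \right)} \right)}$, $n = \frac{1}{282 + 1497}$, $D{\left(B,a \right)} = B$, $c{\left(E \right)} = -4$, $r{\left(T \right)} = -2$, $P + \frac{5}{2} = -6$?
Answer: $- \frac{880009}{1779} \approx -494.67$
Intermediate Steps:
$P = - \frac{17}{2}$ ($P = - \frac{5}{2} - 6 = - \frac{17}{2} \approx -8.5$)
$t{\left(o \right)} = -1 - 4 o$ ($t{\left(o \right)} = - 4 o - 1 = -1 - 4 o$)
$n = \frac{1}{1779} \approx 0.00056211$
$b{\left(s,C \right)} = 5 + 20 C$ ($b{\left(s,C \right)} = - 5 \left(-1 - 4 C\right) = 5 + 20 C$)
$b{\left(r{\left(P \right)},-25 \right)} + 596 n = \left(5 + 20 \left(-25\right)\right) + 596 \cdot \frac{1}{1779} = \left(5 - 500\right) + \frac{596}{1779} = -495 + \frac{596}{1779} = - \frac{880009}{1779}$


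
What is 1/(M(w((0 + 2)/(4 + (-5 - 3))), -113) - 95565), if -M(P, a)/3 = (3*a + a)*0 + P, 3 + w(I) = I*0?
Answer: -1/95556 ≈ -1.0465e-5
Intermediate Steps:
w(I) = -3 (w(I) = -3 + I*0 = -3 + 0 = -3)
M(P, a) = -3*P (M(P, a) = -3*((3*a + a)*0 + P) = -3*((4*a)*0 + P) = -3*(0 + P) = -3*P)
1/(M(w((0 + 2)/(4 + (-5 - 3))), -113) - 95565) = 1/(-3*(-3) - 95565) = 1/(9 - 95565) = 1/(-95556) = -1/95556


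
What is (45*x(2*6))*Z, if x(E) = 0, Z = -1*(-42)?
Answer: 0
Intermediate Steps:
Z = 42
(45*x(2*6))*Z = (45*0)*42 = 0*42 = 0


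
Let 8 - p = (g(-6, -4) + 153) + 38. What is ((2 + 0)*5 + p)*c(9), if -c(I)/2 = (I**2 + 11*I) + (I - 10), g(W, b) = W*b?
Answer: 70526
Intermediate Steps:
p = -207 (p = 8 - ((-6*(-4) + 153) + 38) = 8 - ((24 + 153) + 38) = 8 - (177 + 38) = 8 - 1*215 = 8 - 215 = -207)
c(I) = 20 - 24*I - 2*I**2 (c(I) = -2*((I**2 + 11*I) + (I - 10)) = -2*((I**2 + 11*I) + (-10 + I)) = -2*(-10 + I**2 + 12*I) = 20 - 24*I - 2*I**2)
((2 + 0)*5 + p)*c(9) = ((2 + 0)*5 - 207)*(20 - 24*9 - 2*9**2) = (2*5 - 207)*(20 - 216 - 2*81) = (10 - 207)*(20 - 216 - 162) = -197*(-358) = 70526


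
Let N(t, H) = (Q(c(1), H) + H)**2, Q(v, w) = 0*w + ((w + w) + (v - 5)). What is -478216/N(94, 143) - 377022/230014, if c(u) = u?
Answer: -89047986887/20773139375 ≈ -4.2867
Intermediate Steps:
Q(v, w) = -5 + v + 2*w (Q(v, w) = 0 + (2*w + (-5 + v)) = 0 + (-5 + v + 2*w) = -5 + v + 2*w)
N(t, H) = (-4 + 3*H)**2 (N(t, H) = ((-5 + 1 + 2*H) + H)**2 = ((-4 + 2*H) + H)**2 = (-4 + 3*H)**2)
-478216/N(94, 143) - 377022/230014 = -478216/(-4 + 3*143)**2 - 377022/230014 = -478216/(-4 + 429)**2 - 377022*1/230014 = -478216/(425**2) - 188511/115007 = -478216/180625 - 188511/115007 = -89047986887/20773139375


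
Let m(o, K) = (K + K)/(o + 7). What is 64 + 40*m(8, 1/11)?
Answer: 2128/33 ≈ 64.485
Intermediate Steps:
m(o, K) = 2*K/(7 + o) (m(o, K) = (2*K)/(7 + o) = 2*K/(7 + o))
64 + 40*m(8, 1/11) = 64 + 40*(2/(11*(7 + 8))) = 64 + 40*(2*(1/11)/15) = 64 + 40*(2*(1/11)*(1/15)) = 64 + 40*(2/165) = 64 + 16/33 = 2128/33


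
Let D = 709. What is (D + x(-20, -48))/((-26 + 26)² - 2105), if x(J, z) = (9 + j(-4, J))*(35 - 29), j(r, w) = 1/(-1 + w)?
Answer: -5339/14735 ≈ -0.36233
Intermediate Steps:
x(J, z) = 54 + 6/(-1 + J) (x(J, z) = (9 + 1/(-1 + J))*(35 - 29) = (9 + 1/(-1 + J))*6 = 54 + 6/(-1 + J))
(D + x(-20, -48))/((-26 + 26)² - 2105) = (709 + 6*(-8 + 9*(-20))/(-1 - 20))/((-26 + 26)² - 2105) = (709 + 6*(-8 - 180)/(-21))/(0² - 2105) = (709 + 6*(-1/21)*(-188))/(0 - 2105) = (709 + 376/7)/(-2105) = (5339/7)*(-1/2105) = -5339/14735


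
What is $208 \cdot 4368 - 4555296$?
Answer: $-3646752$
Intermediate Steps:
$208 \cdot 4368 - 4555296 = 908544 - 4555296 = -3646752$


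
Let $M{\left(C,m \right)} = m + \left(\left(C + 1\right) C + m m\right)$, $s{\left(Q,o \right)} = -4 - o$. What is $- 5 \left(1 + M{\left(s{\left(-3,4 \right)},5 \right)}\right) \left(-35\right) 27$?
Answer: $411075$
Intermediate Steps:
$M{\left(C,m \right)} = m + m^{2} + C \left(1 + C\right)$ ($M{\left(C,m \right)} = m + \left(\left(1 + C\right) C + m^{2}\right) = m + \left(C \left(1 + C\right) + m^{2}\right) = m + \left(m^{2} + C \left(1 + C\right)\right) = m + m^{2} + C \left(1 + C\right)$)
$- 5 \left(1 + M{\left(s{\left(-3,4 \right)},5 \right)}\right) \left(-35\right) 27 = - 5 \left(1 + \left(\left(-4 - 4\right) + 5 + \left(-4 - 4\right)^{2} + 5^{2}\right)\right) \left(-35\right) 27 = - 5 \left(1 + \left(\left(-4 - 4\right) + 5 + \left(-4 - 4\right)^{2} + 25\right)\right) \left(-35\right) 27 = - 5 \left(1 + \left(-8 + 5 + \left(-8\right)^{2} + 25\right)\right) \left(-35\right) 27 = - 5 \left(1 + \left(-8 + 5 + 64 + 25\right)\right) \left(-35\right) 27 = - 5 \left(1 + 86\right) \left(-35\right) 27 = \left(-5\right) 87 \left(-35\right) 27 = \left(-435\right) \left(-35\right) 27 = 15225 \cdot 27 = 411075$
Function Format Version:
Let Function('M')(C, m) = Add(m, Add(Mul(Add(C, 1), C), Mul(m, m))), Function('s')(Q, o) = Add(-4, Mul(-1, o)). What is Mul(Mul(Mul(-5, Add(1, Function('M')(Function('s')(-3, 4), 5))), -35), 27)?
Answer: 411075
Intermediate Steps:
Function('M')(C, m) = Add(m, Pow(m, 2), Mul(C, Add(1, C))) (Function('M')(C, m) = Add(m, Add(Mul(Add(1, C), C), Pow(m, 2))) = Add(m, Add(Mul(C, Add(1, C)), Pow(m, 2))) = Add(m, Add(Pow(m, 2), Mul(C, Add(1, C)))) = Add(m, Pow(m, 2), Mul(C, Add(1, C))))
Mul(Mul(Mul(-5, Add(1, Function('M')(Function('s')(-3, 4), 5))), -35), 27) = Mul(Mul(Mul(-5, Add(1, Add(Add(-4, Mul(-1, 4)), 5, Pow(Add(-4, Mul(-1, 4)), 2), Pow(5, 2)))), -35), 27) = Mul(Mul(Mul(-5, Add(1, Add(Add(-4, -4), 5, Pow(Add(-4, -4), 2), 25))), -35), 27) = Mul(Mul(Mul(-5, Add(1, Add(-8, 5, Pow(-8, 2), 25))), -35), 27) = Mul(Mul(Mul(-5, Add(1, Add(-8, 5, 64, 25))), -35), 27) = Mul(Mul(Mul(-5, Add(1, 86)), -35), 27) = Mul(Mul(Mul(-5, 87), -35), 27) = Mul(Mul(-435, -35), 27) = Mul(15225, 27) = 411075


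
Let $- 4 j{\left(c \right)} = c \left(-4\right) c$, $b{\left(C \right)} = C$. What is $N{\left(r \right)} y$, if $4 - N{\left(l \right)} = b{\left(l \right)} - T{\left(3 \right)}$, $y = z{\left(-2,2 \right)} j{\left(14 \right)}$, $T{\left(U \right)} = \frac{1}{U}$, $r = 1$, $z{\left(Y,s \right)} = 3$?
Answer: $1960$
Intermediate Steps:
$j{\left(c \right)} = c^{2}$ ($j{\left(c \right)} = - \frac{c \left(-4\right) c}{4} = - \frac{- 4 c c}{4} = - \frac{\left(-4\right) c^{2}}{4} = c^{2}$)
$y = 588$ ($y = 3 \cdot 14^{2} = 3 \cdot 196 = 588$)
$N{\left(l \right)} = \frac{13}{3} - l$ ($N{\left(l \right)} = 4 - \left(l - \frac{1}{3}\right) = 4 - \left(- \frac{1}{3} + l\right) = \frac{13}{3} - l$)
$N{\left(r \right)} y = \left(\frac{13}{3} - 1\right) 588 = \frac{10}{3} \cdot 588 = 1960$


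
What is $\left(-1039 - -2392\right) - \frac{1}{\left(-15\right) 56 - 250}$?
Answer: $\frac{1474771}{1090} \approx 1353.0$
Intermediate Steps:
$\left(-1039 - -2392\right) - \frac{1}{\left(-15\right) 56 - 250} = \left(-1039 + 2392\right) - \frac{1}{-840 - 250} = 1353 - \frac{1}{-1090} = 1353 - - \frac{1}{1090} = 1353 + \frac{1}{1090} = \frac{1474771}{1090}$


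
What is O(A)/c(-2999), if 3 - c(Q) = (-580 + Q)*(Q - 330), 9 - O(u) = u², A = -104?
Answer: 10807/11914488 ≈ 0.00090705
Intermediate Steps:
O(u) = 9 - u²
c(Q) = 3 - (-580 + Q)*(-330 + Q) (c(Q) = 3 - (-580 + Q)*(Q - 330) = 3 - (-580 + Q)*(-330 + Q))
O(A)/c(-2999) = (9 - 1*(-104)²)/(-191397 - 1*(-2999)² + 910*(-2999)) = (9 - 1*10816)/(-191397 - 1*8994001 - 2729090) = (9 - 10816)/(-191397 - 8994001 - 2729090) = -10807/(-11914488) = -10807*(-1/11914488) = 10807/11914488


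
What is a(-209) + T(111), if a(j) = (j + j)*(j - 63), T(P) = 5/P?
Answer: 12620261/111 ≈ 1.1370e+5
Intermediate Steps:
a(j) = 2*j*(-63 + j) (a(j) = (2*j)*(-63 + j) = 2*j*(-63 + j))
a(-209) + T(111) = 2*(-209)*(-63 - 209) + 5/111 = 2*(-209)*(-272) + 5*(1/111) = 113696 + 5/111 = 12620261/111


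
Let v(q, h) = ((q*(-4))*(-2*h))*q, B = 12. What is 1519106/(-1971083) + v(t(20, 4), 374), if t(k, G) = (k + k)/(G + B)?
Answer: 36857732994/1971083 ≈ 18699.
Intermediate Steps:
t(k, G) = 2*k/(12 + G) (t(k, G) = (k + k)/(G + 12) = (2*k)/(12 + G) = 2*k/(12 + G))
v(q, h) = 8*h*q² (v(q, h) = ((-4*q)*(-2*h))*q = (8*h*q)*q = 8*h*q²)
1519106/(-1971083) + v(t(20, 4), 374) = 1519106/(-1971083) + 8*374*(2*20/(12 + 4))² = 1519106*(-1/1971083) + 8*374*(2*20/16)² = -1519106/1971083 + 8*374*(2*20*(1/16))² = -1519106/1971083 + 8*374*(5/2)² = -1519106/1971083 + 8*374*(25/4) = -1519106/1971083 + 18700 = 36857732994/1971083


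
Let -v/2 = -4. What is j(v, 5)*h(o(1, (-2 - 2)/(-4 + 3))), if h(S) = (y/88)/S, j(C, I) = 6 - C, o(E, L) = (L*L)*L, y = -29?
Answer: 29/2816 ≈ 0.010298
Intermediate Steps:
o(E, L) = L³ (o(E, L) = L²*L = L³)
v = 8 (v = -2*(-4) = 8)
h(S) = -29/(88*S) (h(S) = (-29/88)/S = (-29*1/88)/S = -29/(88*S))
j(v, 5)*h(o(1, (-2 - 2)/(-4 + 3))) = (6 - 1*8)*(-29*(-4 + 3)³/(-2 - 2)³/88) = (6 - 8)*(-29/(88*((-4/(-1))³))) = -(-29)/(44*((-4*(-1))³)) = -(-29)/(44*(4³)) = -(-29)/(44*64) = -2*(-29/5632) = 29/2816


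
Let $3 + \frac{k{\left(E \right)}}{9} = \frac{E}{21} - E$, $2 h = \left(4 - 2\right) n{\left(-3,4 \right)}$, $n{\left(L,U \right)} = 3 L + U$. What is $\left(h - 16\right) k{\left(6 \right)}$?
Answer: $1647$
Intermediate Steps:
$n{\left(L,U \right)} = U + 3 L$
$h = -5$ ($h = \frac{\left(4 - 2\right) \left(4 + 3 \left(-3\right)\right)}{2} = \frac{2 \left(4 - 9\right)}{2} = \frac{2 \left(-5\right)}{2} = \frac{1}{2} \left(-10\right) = -5$)
$k{\left(E \right)} = -27 - \frac{60 E}{7}$ ($k{\left(E \right)} = -27 + 9 \left(\frac{E}{21} - E\right) = -27 + 9 \left(- \frac{20 E}{21}\right) = -27 - \frac{60 E}{7}$)
$\left(h - 16\right) k{\left(6 \right)} = \left(-5 - 16\right) \left(-27 - \frac{360}{7}\right) = \left(-21\right) \left(- \frac{549}{7}\right) = 1647$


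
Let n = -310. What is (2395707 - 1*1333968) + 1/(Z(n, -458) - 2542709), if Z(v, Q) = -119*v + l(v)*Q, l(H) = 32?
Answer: 2676086606024/2520475 ≈ 1.0617e+6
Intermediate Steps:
Z(v, Q) = -119*v + 32*Q
(2395707 - 1*1333968) + 1/(Z(n, -458) - 2542709) = (2395707 - 1*1333968) + 1/((-119*(-310) + 32*(-458)) - 2542709) = (2395707 - 1333968) + 1/((36890 - 14656) - 2542709) = 1061739 + 1/(22234 - 2542709) = 1061739 + 1/(-2520475) = 1061739 - 1/2520475 = 2676086606024/2520475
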